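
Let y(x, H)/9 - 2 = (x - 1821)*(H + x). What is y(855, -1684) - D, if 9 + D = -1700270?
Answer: 8907623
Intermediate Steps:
y(x, H) = 18 + 9*(-1821 + x)*(H + x) (y(x, H) = 18 + 9*((x - 1821)*(H + x)) = 18 + 9*((-1821 + x)*(H + x)) = 18 + 9*(-1821 + x)*(H + x))
D = -1700279 (D = -9 - 1700270 = -1700279)
y(855, -1684) - D = (18 - 16389*(-1684) - 16389*855 + 9*855² + 9*(-1684)*855) - 1*(-1700279) = (18 + 27599076 - 14012595 + 9*731025 - 12958380) + 1700279 = (18 + 27599076 - 14012595 + 6579225 - 12958380) + 1700279 = 7207344 + 1700279 = 8907623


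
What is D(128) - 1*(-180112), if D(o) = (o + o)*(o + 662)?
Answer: 382352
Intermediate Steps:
D(o) = 2*o*(662 + o) (D(o) = (2*o)*(662 + o) = 2*o*(662 + o))
D(128) - 1*(-180112) = 2*128*(662 + 128) - 1*(-180112) = 2*128*790 + 180112 = 202240 + 180112 = 382352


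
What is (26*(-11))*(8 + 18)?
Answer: -7436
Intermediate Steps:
(26*(-11))*(8 + 18) = -286*26 = -7436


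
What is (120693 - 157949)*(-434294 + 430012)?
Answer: 159530192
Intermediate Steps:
(120693 - 157949)*(-434294 + 430012) = -37256*(-4282) = 159530192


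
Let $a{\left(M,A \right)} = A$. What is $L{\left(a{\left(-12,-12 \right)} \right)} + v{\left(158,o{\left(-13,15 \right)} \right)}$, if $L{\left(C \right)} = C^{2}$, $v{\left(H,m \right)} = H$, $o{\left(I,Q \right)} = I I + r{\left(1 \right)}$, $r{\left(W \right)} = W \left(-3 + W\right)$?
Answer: $302$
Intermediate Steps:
$o{\left(I,Q \right)} = -2 + I^{2}$ ($o{\left(I,Q \right)} = I I + 1 \left(-3 + 1\right) = I^{2} + 1 \left(-2\right) = I^{2} - 2 = -2 + I^{2}$)
$L{\left(a{\left(-12,-12 \right)} \right)} + v{\left(158,o{\left(-13,15 \right)} \right)} = \left(-12\right)^{2} + 158 = 144 + 158 = 302$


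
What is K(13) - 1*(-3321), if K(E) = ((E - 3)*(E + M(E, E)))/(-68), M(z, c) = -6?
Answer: 112879/34 ≈ 3320.0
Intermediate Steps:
K(E) = -(-6 + E)*(-3 + E)/68 (K(E) = ((E - 3)*(E - 6))/(-68) = ((-3 + E)*(-6 + E))*(-1/68) = ((-6 + E)*(-3 + E))*(-1/68) = -(-6 + E)*(-3 + E)/68)
K(13) - 1*(-3321) = (-9/34 - 1/68*13² + (9/68)*13) - 1*(-3321) = (-9/34 - 1/68*169 + 117/68) + 3321 = (-9/34 - 169/68 + 117/68) + 3321 = -35/34 + 3321 = 112879/34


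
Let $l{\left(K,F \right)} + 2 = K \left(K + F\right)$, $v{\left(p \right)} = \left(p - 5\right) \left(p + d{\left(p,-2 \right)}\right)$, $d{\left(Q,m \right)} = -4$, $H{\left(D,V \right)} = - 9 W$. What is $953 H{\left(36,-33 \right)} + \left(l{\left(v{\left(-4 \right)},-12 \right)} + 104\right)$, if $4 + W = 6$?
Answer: $-12732$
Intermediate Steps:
$W = 2$ ($W = -4 + 6 = 2$)
$H{\left(D,V \right)} = -18$ ($H{\left(D,V \right)} = \left(-9\right) 2 = -18$)
$v{\left(p \right)} = \left(-5 + p\right) \left(-4 + p\right)$ ($v{\left(p \right)} = \left(p - 5\right) \left(p - 4\right) = \left(-5 + p\right) \left(-4 + p\right)$)
$l{\left(K,F \right)} = -2 + K \left(F + K\right)$ ($l{\left(K,F \right)} = -2 + K \left(K + F\right) = -2 + K \left(F + K\right)$)
$953 H{\left(36,-33 \right)} + \left(l{\left(v{\left(-4 \right)},-12 \right)} + 104\right) = 953 \left(-18\right) - \left(-102 - \left(20 + \left(-4\right)^{2} - -36\right)^{2} + 12 \left(20 + \left(-4\right)^{2} - -36\right)\right) = -17154 - \left(-102 - \left(20 + 16 + 36\right)^{2} + 12 \left(20 + 16 + 36\right)\right) = -17154 + \left(\left(-2 + 72^{2} - 864\right) + 104\right) = -17154 + \left(\left(-2 + 5184 - 864\right) + 104\right) = -17154 + \left(4318 + 104\right) = -17154 + 4422 = -12732$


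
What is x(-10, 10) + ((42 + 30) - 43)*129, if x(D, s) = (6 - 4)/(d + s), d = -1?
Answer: 33671/9 ≈ 3741.2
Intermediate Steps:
x(D, s) = 2/(-1 + s) (x(D, s) = (6 - 4)/(-1 + s) = 2/(-1 + s))
x(-10, 10) + ((42 + 30) - 43)*129 = 2/(-1 + 10) + ((42 + 30) - 43)*129 = 2/9 + (72 - 43)*129 = 2*(⅑) + 29*129 = 2/9 + 3741 = 33671/9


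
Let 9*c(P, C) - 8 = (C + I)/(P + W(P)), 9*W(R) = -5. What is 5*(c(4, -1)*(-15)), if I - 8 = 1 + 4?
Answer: -8900/93 ≈ -95.699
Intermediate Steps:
W(R) = -5/9 (W(R) = (1/9)*(-5) = -5/9)
I = 13 (I = 8 + (1 + 4) = 8 + 5 = 13)
c(P, C) = 8/9 + (13 + C)/(9*(-5/9 + P)) (c(P, C) = 8/9 + ((C + 13)/(P - 5/9))/9 = 8/9 + ((13 + C)/(-5/9 + P))/9 = 8/9 + (13 + C)/(9*(-5/9 + P)))
5*(c(4, -1)*(-15)) = 5*(((77 + 9*(-1) + 72*4)/(9*(-5 + 9*4)))*(-15)) = 5*(((77 - 9 + 288)/(9*(-5 + 36)))*(-15)) = 5*(((1/9)*356/31)*(-15)) = 5*(((1/9)*(1/31)*356)*(-15)) = 5*((356/279)*(-15)) = 5*(-1780/93) = -8900/93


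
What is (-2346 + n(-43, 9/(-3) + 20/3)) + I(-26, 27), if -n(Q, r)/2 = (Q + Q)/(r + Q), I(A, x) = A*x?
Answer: -180090/59 ≈ -3052.4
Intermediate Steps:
n(Q, r) = -4*Q/(Q + r) (n(Q, r) = -2*(Q + Q)/(r + Q) = -2*2*Q/(Q + r) = -4*Q/(Q + r))
(-2346 + n(-43, 9/(-3) + 20/3)) + I(-26, 27) = (-2346 - 4*(-43)/(-43 + (9/(-3) + 20/3))) - 26*27 = (-2346 - 4*(-43)/(-43 + (9*(-⅓) + 20*(⅓)))) - 702 = (-2346 - 4*(-43)/(-43 + (-3 + 20/3))) - 702 = (-2346 - 4*(-43)/(-43 + 11/3)) - 702 = (-2346 - 4*(-43)/(-118/3)) - 702 = (-2346 - 4*(-43)*(-3/118)) - 702 = (-2346 - 258/59) - 702 = -138672/59 - 702 = -180090/59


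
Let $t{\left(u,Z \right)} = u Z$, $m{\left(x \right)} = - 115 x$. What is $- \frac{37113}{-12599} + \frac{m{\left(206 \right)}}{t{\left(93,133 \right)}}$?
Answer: $\frac{160580387}{155837031} \approx 1.0304$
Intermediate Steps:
$t{\left(u,Z \right)} = Z u$
$- \frac{37113}{-12599} + \frac{m{\left(206 \right)}}{t{\left(93,133 \right)}} = - \frac{37113}{-12599} + \frac{\left(-115\right) 206}{133 \cdot 93} = \left(-37113\right) \left(- \frac{1}{12599}\right) - \frac{23690}{12369} = \frac{37113}{12599} - \frac{23690}{12369} = \frac{160580387}{155837031}$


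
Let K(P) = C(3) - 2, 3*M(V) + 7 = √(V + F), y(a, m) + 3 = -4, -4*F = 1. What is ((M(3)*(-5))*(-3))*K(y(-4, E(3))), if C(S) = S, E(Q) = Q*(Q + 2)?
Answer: -35 + 5*√11/2 ≈ -26.708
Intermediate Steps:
F = -¼ (F = -¼*1 = -¼ ≈ -0.25000)
E(Q) = Q*(2 + Q)
y(a, m) = -7 (y(a, m) = -3 - 4 = -7)
M(V) = -7/3 + √(-¼ + V)/3 (M(V) = -7/3 + √(V - ¼)/3 = -7/3 + √(-¼ + V)/3)
K(P) = 1 (K(P) = 3 - 2 = 1)
((M(3)*(-5))*(-3))*K(y(-4, E(3))) = (((-7/3 + √(-1 + 4*3)/6)*(-5))*(-3))*1 = (((-7/3 + √(-1 + 12)/6)*(-5))*(-3))*1 = (((-7/3 + √11/6)*(-5))*(-3))*1 = ((35/3 - 5*√11/6)*(-3))*1 = (-35 + 5*√11/2)*1 = -35 + 5*√11/2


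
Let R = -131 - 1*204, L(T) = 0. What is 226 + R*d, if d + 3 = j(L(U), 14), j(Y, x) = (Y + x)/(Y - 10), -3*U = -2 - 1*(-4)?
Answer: 1700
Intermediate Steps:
U = -⅔ (U = -(-2 - 1*(-4))/3 = -(-2 + 4)/3 = -⅓*2 = -⅔ ≈ -0.66667)
j(Y, x) = (Y + x)/(-10 + Y)
R = -335 (R = -131 - 204 = -335)
d = -22/5 (d = -3 + (0 + 14)/(-10 + 0) = -3 + 14/(-10) = -3 - ⅒*14 = -3 - 7/5 = -22/5 ≈ -4.4000)
226 + R*d = 226 - 335*(-22/5) = 226 + 1474 = 1700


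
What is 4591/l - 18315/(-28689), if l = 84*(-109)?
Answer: 11993647/87558828 ≈ 0.13698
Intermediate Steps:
l = -9156
4591/l - 18315/(-28689) = 4591/(-9156) - 18315/(-28689) = 4591*(-1/9156) - 18315*(-1/28689) = -4591/9156 + 6105/9563 = 11993647/87558828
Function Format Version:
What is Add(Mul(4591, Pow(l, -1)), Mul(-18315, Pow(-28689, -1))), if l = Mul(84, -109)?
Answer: Rational(11993647, 87558828) ≈ 0.13698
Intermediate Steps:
l = -9156
Add(Mul(4591, Pow(l, -1)), Mul(-18315, Pow(-28689, -1))) = Add(Mul(4591, Pow(-9156, -1)), Mul(-18315, Pow(-28689, -1))) = Add(Mul(4591, Rational(-1, 9156)), Mul(-18315, Rational(-1, 28689))) = Add(Rational(-4591, 9156), Rational(6105, 9563)) = Rational(11993647, 87558828)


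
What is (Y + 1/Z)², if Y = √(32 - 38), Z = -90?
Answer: (-1 + 90*I*√6)²/8100 ≈ -5.9999 - 0.054433*I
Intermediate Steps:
Y = I*√6 (Y = √(-6) = I*√6 ≈ 2.4495*I)
(Y + 1/Z)² = (I*√6 + 1/(-90))² = (I*√6 - 1/90)² = (-1/90 + I*√6)²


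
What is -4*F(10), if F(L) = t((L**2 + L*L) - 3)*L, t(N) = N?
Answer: -7880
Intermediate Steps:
F(L) = L*(-3 + 2*L**2) (F(L) = ((L**2 + L*L) - 3)*L = ((L**2 + L**2) - 3)*L = (2*L**2 - 3)*L = (-3 + 2*L**2)*L = L*(-3 + 2*L**2))
-4*F(10) = -40*(-3 + 2*10**2) = -40*(-3 + 2*100) = -40*(-3 + 200) = -40*197 = -4*1970 = -7880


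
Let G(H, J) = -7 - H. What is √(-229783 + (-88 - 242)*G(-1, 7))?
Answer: I*√227803 ≈ 477.29*I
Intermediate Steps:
√(-229783 + (-88 - 242)*G(-1, 7)) = √(-229783 + (-88 - 242)*(-7 - 1*(-1))) = √(-229783 - 330*(-7 + 1)) = √(-229783 - 330*(-6)) = √(-229783 + 1980) = √(-227803) = I*√227803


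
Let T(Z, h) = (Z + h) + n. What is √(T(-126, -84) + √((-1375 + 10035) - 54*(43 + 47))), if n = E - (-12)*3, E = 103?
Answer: √(-71 + 10*√38) ≈ 3.0587*I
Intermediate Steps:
n = 139 (n = 103 - (-12)*3 = 103 - 1*(-36) = 103 + 36 = 139)
T(Z, h) = 139 + Z + h (T(Z, h) = (Z + h) + 139 = 139 + Z + h)
√(T(-126, -84) + √((-1375 + 10035) - 54*(43 + 47))) = √((139 - 126 - 84) + √((-1375 + 10035) - 54*(43 + 47))) = √(-71 + √(8660 - 54*90)) = √(-71 + √(8660 - 4860)) = √(-71 + √3800) = √(-71 + 10*√38)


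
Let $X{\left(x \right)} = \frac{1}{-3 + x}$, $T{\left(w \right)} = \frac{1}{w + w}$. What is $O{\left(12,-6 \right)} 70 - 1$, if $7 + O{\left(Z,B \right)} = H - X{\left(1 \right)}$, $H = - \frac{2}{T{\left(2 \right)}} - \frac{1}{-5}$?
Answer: $-1002$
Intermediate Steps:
$T{\left(w \right)} = \frac{1}{2 w}$
$H = - \frac{39}{5}$ ($H = - \frac{2}{\frac{1}{2} \cdot \frac{1}{2}} - \frac{1}{-5} = - \frac{2}{\frac{1}{2} \cdot \frac{1}{2}} - - \frac{1}{5} = - 2 \frac{1}{\frac{1}{4}} + \frac{1}{5} = \left(-2\right) 4 + \frac{1}{5} = -8 + \frac{1}{5} = - \frac{39}{5} \approx -7.8$)
$O{\left(Z,B \right)} = - \frac{143}{10}$ ($O{\left(Z,B \right)} = -7 - \left(\frac{39}{5} + \frac{1}{-3 + 1}\right) = -7 - \frac{73}{10} = - \frac{143}{10}$)
$O{\left(12,-6 \right)} 70 - 1 = \left(- \frac{143}{10}\right) 70 - 1 = -1001 - 1 = -1002$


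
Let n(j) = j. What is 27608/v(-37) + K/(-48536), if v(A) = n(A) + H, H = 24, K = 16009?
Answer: -1340190005/630968 ≈ -2124.0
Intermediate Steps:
v(A) = 24 + A (v(A) = A + 24 = 24 + A)
27608/v(-37) + K/(-48536) = 27608/(24 - 37) + 16009/(-48536) = 27608/(-13) + 16009*(-1/48536) = 27608*(-1/13) - 16009/48536 = -27608/13 - 16009/48536 = -1340190005/630968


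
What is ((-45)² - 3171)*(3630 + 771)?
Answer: -5043546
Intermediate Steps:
((-45)² - 3171)*(3630 + 771) = (2025 - 3171)*4401 = -1146*4401 = -5043546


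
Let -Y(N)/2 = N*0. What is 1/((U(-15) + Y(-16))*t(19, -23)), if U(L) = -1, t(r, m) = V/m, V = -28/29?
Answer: -667/28 ≈ -23.821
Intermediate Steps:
V = -28/29 (V = -28*1/29 = -28/29 ≈ -0.96552)
Y(N) = 0 (Y(N) = -2*N*0 = -2*0 = 0)
t(r, m) = -28/(29*m)
1/((U(-15) + Y(-16))*t(19, -23)) = 1/((-1 + 0)*((-28/29/(-23)))) = 1/((-1)*((-28/29*(-1/23)))) = -1/28/667 = -1*667/28 = -667/28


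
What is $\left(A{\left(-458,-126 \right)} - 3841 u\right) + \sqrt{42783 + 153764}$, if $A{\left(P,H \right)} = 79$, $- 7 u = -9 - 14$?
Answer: $- \frac{87790}{7} + 13 \sqrt{1163} \approx -12098.0$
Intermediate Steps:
$u = \frac{23}{7}$ ($u = - \frac{-9 - 14}{7} = \left(- \frac{1}{7}\right) \left(-23\right) = \frac{23}{7} \approx 3.2857$)
$\left(A{\left(-458,-126 \right)} - 3841 u\right) + \sqrt{42783 + 153764} = \left(79 - \frac{88343}{7}\right) + \sqrt{42783 + 153764} = \left(79 - \frac{88343}{7}\right) + \sqrt{196547} = - \frac{87790}{7} + 13 \sqrt{1163}$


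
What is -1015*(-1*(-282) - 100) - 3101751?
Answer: -3286481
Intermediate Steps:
-1015*(-1*(-282) - 100) - 3101751 = -1015*(282 - 100) - 3101751 = -1015*182 - 3101751 = -184730 - 3101751 = -3286481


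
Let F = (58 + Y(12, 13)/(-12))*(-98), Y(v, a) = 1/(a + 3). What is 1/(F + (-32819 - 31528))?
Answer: -96/6722927 ≈ -1.4279e-5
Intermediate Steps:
Y(v, a) = 1/(3 + a)
F = -545615/96 (F = (58 + 1/((3 + 13)*(-12)))*(-98) = (58 - 1/12/16)*(-98) = (58 + (1/16)*(-1/12))*(-98) = (58 - 1/192)*(-98) = (11135/192)*(-98) = -545615/96 ≈ -5683.5)
1/(F + (-32819 - 31528)) = 1/(-545615/96 + (-32819 - 31528)) = 1/(-545615/96 - 64347) = 1/(-6722927/96) = -96/6722927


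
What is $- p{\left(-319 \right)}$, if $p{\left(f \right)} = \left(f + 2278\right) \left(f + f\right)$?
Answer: $1249842$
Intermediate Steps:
$p{\left(f \right)} = 2 f \left(2278 + f\right)$ ($p{\left(f \right)} = \left(2278 + f\right) 2 f = 2 f \left(2278 + f\right)$)
$- p{\left(-319 \right)} = - 2 \left(-319\right) \left(2278 - 319\right) = - 2 \left(-319\right) 1959 = \left(-1\right) \left(-1249842\right) = 1249842$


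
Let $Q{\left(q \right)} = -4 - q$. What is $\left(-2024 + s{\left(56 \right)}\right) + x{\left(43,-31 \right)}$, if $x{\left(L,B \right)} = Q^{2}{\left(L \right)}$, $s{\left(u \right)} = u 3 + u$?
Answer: $409$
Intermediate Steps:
$s{\left(u \right)} = 4 u$ ($s{\left(u \right)} = 3 u + u = 4 u$)
$x{\left(L,B \right)} = \left(-4 - L\right)^{2}$
$\left(-2024 + s{\left(56 \right)}\right) + x{\left(43,-31 \right)} = \left(-2024 + 4 \cdot 56\right) + \left(4 + 43\right)^{2} = \left(-2024 + 224\right) + 47^{2} = -1800 + 2209 = 409$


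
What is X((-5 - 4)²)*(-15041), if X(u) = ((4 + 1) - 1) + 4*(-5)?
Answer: 240656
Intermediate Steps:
X(u) = -16 (X(u) = (5 - 1) - 20 = 4 - 20 = -16)
X((-5 - 4)²)*(-15041) = -16*(-15041) = 240656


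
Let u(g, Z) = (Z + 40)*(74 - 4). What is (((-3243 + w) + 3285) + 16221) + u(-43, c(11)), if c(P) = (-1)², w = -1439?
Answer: 17694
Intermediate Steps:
c(P) = 1
u(g, Z) = 2800 + 70*Z (u(g, Z) = (40 + Z)*70 = 2800 + 70*Z)
(((-3243 + w) + 3285) + 16221) + u(-43, c(11)) = (((-3243 - 1439) + 3285) + 16221) + (2800 + 70*1) = ((-4682 + 3285) + 16221) + (2800 + 70) = (-1397 + 16221) + 2870 = 14824 + 2870 = 17694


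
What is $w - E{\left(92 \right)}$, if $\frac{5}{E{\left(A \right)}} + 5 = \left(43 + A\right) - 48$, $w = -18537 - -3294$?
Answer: $- \frac{1249931}{82} \approx -15243.0$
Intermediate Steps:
$w = -15243$ ($w = -18537 + 3294 = -15243$)
$E{\left(A \right)} = \frac{5}{-10 + A}$ ($E{\left(A \right)} = \frac{5}{-5 + \left(\left(43 + A\right) - 48\right)} = \frac{5}{-5 + \left(-5 + A\right)} = \frac{5}{-10 + A}$)
$w - E{\left(92 \right)} = -15243 - \frac{5}{-10 + 92} = -15243 - \frac{5}{82} = - \frac{1249931}{82}$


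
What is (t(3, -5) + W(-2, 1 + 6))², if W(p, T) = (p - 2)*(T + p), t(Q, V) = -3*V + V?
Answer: 100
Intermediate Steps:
t(Q, V) = -2*V
W(p, T) = (-2 + p)*(T + p)
(t(3, -5) + W(-2, 1 + 6))² = (-2*(-5) + ((-2)² - 2*(1 + 6) - 2*(-2) + (1 + 6)*(-2)))² = (10 + (4 - 2*7 + 4 + 7*(-2)))² = (10 + (4 - 14 + 4 - 14))² = (10 - 20)² = (-10)² = 100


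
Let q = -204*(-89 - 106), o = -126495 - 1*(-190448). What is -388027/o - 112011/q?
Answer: -243001651/27355380 ≈ -8.8831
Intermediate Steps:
o = 63953 (o = -126495 + 190448 = 63953)
q = 39780 (q = -204*(-195) = 39780)
-388027/o - 112011/q = -388027/63953 - 112011/39780 = -388027*1/63953 - 112011*1/39780 = -12517/2063 - 37337/13260 = -243001651/27355380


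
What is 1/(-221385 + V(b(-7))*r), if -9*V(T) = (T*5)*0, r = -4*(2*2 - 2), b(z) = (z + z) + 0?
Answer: -1/221385 ≈ -4.5170e-6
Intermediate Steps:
b(z) = 2*z (b(z) = 2*z + 0 = 2*z)
r = -8 (r = -4*(4 - 2) = -4*2 = -8)
V(T) = 0 (V(T) = -T*5*0/9 = -5*T*0/9 = -⅑*0 = 0)
1/(-221385 + V(b(-7))*r) = 1/(-221385 + 0*(-8)) = 1/(-221385 + 0) = 1/(-221385) = -1/221385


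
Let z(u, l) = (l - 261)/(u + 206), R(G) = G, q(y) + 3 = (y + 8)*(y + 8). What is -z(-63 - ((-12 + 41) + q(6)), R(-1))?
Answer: -262/79 ≈ -3.3165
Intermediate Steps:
q(y) = -3 + (8 + y)² (q(y) = -3 + (y + 8)*(y + 8) = -3 + (8 + y)*(8 + y) = -3 + (8 + y)²)
z(u, l) = (-261 + l)/(206 + u)
-z(-63 - ((-12 + 41) + q(6)), R(-1)) = -(-261 - 1)/(206 + (-63 - ((-12 + 41) + (-3 + (8 + 6)²)))) = -(-262)/(206 + (-63 - (29 + (-3 + 14²)))) = -(-262)/(206 + (-63 - (29 + (-3 + 196)))) = -(-262)/(206 + (-63 - (29 + 193))) = -(-262)/(206 + (-63 - 1*222)) = -(-262)/(206 + (-63 - 222)) = -(-262)/(206 - 285) = -(-262)/(-79) = -(-1)*(-262)/79 = -1*262/79 = -262/79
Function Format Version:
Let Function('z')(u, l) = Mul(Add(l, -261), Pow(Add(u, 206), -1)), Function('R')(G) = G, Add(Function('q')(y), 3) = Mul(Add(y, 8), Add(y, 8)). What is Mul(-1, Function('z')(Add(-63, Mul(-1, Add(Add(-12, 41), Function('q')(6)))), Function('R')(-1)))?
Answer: Rational(-262, 79) ≈ -3.3165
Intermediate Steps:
Function('q')(y) = Add(-3, Pow(Add(8, y), 2)) (Function('q')(y) = Add(-3, Mul(Add(y, 8), Add(y, 8))) = Add(-3, Mul(Add(8, y), Add(8, y))) = Add(-3, Pow(Add(8, y), 2)))
Function('z')(u, l) = Mul(Pow(Add(206, u), -1), Add(-261, l)) (Function('z')(u, l) = Mul(Add(-261, l), Pow(Add(206, u), -1)) = Mul(Pow(Add(206, u), -1), Add(-261, l)))
Mul(-1, Function('z')(Add(-63, Mul(-1, Add(Add(-12, 41), Function('q')(6)))), Function('R')(-1))) = Mul(-1, Mul(Pow(Add(206, Add(-63, Mul(-1, Add(Add(-12, 41), Add(-3, Pow(Add(8, 6), 2)))))), -1), Add(-261, -1))) = Mul(-1, Mul(Pow(Add(206, Add(-63, Mul(-1, Add(29, Add(-3, Pow(14, 2)))))), -1), -262)) = Mul(-1, Mul(Pow(Add(206, Add(-63, Mul(-1, Add(29, Add(-3, 196))))), -1), -262)) = Mul(-1, Mul(Pow(Add(206, Add(-63, Mul(-1, Add(29, 193)))), -1), -262)) = Mul(-1, Mul(Pow(Add(206, Add(-63, Mul(-1, 222))), -1), -262)) = Mul(-1, Mul(Pow(Add(206, Add(-63, -222)), -1), -262)) = Mul(-1, Mul(Pow(Add(206, -285), -1), -262)) = Mul(-1, Mul(Pow(-79, -1), -262)) = Mul(-1, Mul(Rational(-1, 79), -262)) = Mul(-1, Rational(262, 79)) = Rational(-262, 79)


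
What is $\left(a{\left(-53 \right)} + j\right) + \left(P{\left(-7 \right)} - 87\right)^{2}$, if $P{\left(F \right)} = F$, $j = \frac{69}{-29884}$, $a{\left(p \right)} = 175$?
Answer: $\frac{269284655}{29884} \approx 9011.0$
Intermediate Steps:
$j = - \frac{69}{29884}$ ($j = 69 \left(- \frac{1}{29884}\right) = - \frac{69}{29884} \approx -0.0023089$)
$\left(a{\left(-53 \right)} + j\right) + \left(P{\left(-7 \right)} - 87\right)^{2} = \left(175 - \frac{69}{29884}\right) + \left(-7 - 87\right)^{2} = \frac{5229631}{29884} + \left(-94\right)^{2} = \frac{5229631}{29884} + 8836 = \frac{269284655}{29884}$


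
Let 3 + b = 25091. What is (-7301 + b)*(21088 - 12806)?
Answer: 147311934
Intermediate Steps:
b = 25088 (b = -3 + 25091 = 25088)
(-7301 + b)*(21088 - 12806) = (-7301 + 25088)*(21088 - 12806) = 17787*8282 = 147311934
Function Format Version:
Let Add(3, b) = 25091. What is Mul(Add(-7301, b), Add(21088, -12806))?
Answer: 147311934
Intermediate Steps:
b = 25088 (b = Add(-3, 25091) = 25088)
Mul(Add(-7301, b), Add(21088, -12806)) = Mul(Add(-7301, 25088), Add(21088, -12806)) = Mul(17787, 8282) = 147311934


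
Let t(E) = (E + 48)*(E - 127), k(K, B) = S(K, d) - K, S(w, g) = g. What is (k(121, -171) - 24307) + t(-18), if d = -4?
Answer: -28782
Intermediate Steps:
k(K, B) = -4 - K
t(E) = (-127 + E)*(48 + E) (t(E) = (48 + E)*(-127 + E) = (-127 + E)*(48 + E))
(k(121, -171) - 24307) + t(-18) = ((-4 - 1*121) - 24307) + (-6096 + (-18)**2 - 79*(-18)) = ((-4 - 121) - 24307) + (-6096 + 324 + 1422) = (-125 - 24307) - 4350 = -24432 - 4350 = -28782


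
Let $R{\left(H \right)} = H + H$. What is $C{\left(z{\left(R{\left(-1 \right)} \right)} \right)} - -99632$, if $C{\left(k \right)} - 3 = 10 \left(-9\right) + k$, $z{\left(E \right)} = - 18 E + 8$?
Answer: $99589$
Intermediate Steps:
$R{\left(H \right)} = 2 H$
$z{\left(E \right)} = 8 - 18 E$
$C{\left(k \right)} = -87 + k$ ($C{\left(k \right)} = 3 + \left(10 \left(-9\right) + k\right) = 3 + \left(-90 + k\right) = -87 + k$)
$C{\left(z{\left(R{\left(-1 \right)} \right)} \right)} - -99632 = \left(-87 - \left(-8 + 18 \cdot 2 \left(-1\right)\right)\right) - -99632 = \left(-87 + \left(8 - -36\right)\right) + 99632 = \left(-87 + \left(8 + 36\right)\right) + 99632 = \left(-87 + 44\right) + 99632 = -43 + 99632 = 99589$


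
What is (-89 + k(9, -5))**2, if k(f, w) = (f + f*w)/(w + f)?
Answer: 9604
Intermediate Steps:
k(f, w) = (f + f*w)/(f + w)
(-89 + k(9, -5))**2 = (-89 + 9*(1 - 5)/(9 - 5))**2 = (-89 + 9*(-4)/4)**2 = (-89 + 9*(1/4)*(-4))**2 = (-89 - 9)**2 = (-98)**2 = 9604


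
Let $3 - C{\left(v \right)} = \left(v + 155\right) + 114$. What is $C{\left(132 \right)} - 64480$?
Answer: $-64878$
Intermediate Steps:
$C{\left(v \right)} = -266 - v$ ($C{\left(v \right)} = 3 - \left(\left(v + 155\right) + 114\right) = 3 - \left(\left(155 + v\right) + 114\right) = 3 - \left(269 + v\right) = -266 - v$)
$C{\left(132 \right)} - 64480 = \left(-266 - 132\right) - 64480 = \left(-266 - 132\right) + \left(-90669 + 26189\right) = -398 - 64480 = -64878$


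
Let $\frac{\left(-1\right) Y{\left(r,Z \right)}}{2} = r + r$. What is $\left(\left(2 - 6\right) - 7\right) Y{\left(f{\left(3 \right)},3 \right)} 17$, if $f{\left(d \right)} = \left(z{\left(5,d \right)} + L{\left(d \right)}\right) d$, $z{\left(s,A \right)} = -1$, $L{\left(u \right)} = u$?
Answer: $4488$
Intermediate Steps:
$f{\left(d \right)} = d \left(-1 + d\right)$ ($f{\left(d \right)} = \left(-1 + d\right) d = d \left(-1 + d\right)$)
$Y{\left(r,Z \right)} = - 4 r$ ($Y{\left(r,Z \right)} = - 2 \left(r + r\right) = - 2 \cdot 2 r = - 4 r$)
$\left(\left(2 - 6\right) - 7\right) Y{\left(f{\left(3 \right)},3 \right)} 17 = \left(\left(2 - 6\right) - 7\right) \left(- 4 \cdot 3 \left(-1 + 3\right)\right) 17 = \left(-4 - 7\right) \left(- 4 \cdot 3 \cdot 2\right) 17 = - 11 \left(\left(-4\right) 6\right) 17 = \left(-11\right) \left(-24\right) 17 = 264 \cdot 17 = 4488$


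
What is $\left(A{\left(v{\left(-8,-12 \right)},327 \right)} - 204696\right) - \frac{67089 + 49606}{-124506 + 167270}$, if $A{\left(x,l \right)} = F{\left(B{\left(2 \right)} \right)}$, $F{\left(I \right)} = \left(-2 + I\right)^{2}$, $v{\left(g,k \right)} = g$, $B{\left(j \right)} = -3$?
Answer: $- \frac{8752667339}{42764} \approx -2.0467 \cdot 10^{5}$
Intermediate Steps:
$A{\left(x,l \right)} = 25$ ($A{\left(x,l \right)} = \left(-2 - 3\right)^{2} = \left(-5\right)^{2} = 25$)
$\left(A{\left(v{\left(-8,-12 \right)},327 \right)} - 204696\right) - \frac{67089 + 49606}{-124506 + 167270} = \left(25 - 204696\right) - \frac{67089 + 49606}{-124506 + 167270} = \left(25 - 204696\right) - \frac{116695}{42764} = -204671 - 116695 \cdot \frac{1}{42764} = -204671 - \frac{116695}{42764} = - \frac{8752667339}{42764}$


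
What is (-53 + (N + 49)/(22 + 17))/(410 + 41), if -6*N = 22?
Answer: -6065/52767 ≈ -0.11494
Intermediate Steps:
N = -11/3 (N = -⅙*22 = -11/3 ≈ -3.6667)
(-53 + (N + 49)/(22 + 17))/(410 + 41) = (-53 + (-11/3 + 49)/(22 + 17))/(410 + 41) = (-53 + (136/3)/39)/451 = (-53 + (136/3)*(1/39))*(1/451) = (-53 + 136/117)*(1/451) = -6065/117*1/451 = -6065/52767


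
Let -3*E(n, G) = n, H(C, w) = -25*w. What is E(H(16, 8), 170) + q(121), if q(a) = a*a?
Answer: 44123/3 ≈ 14708.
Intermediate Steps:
q(a) = a**2
E(n, G) = -n/3
E(H(16, 8), 170) + q(121) = -(-25)*8/3 + 121**2 = -1/3*(-200) + 14641 = 200/3 + 14641 = 44123/3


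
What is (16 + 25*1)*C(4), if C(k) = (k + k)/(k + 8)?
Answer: 82/3 ≈ 27.333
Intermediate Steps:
C(k) = 2*k/(8 + k) (C(k) = (2*k)/(8 + k) = 2*k/(8 + k))
(16 + 25*1)*C(4) = (16 + 25*1)*(2*4/(8 + 4)) = (16 + 25)*(2*4/12) = 41*(2*4*(1/12)) = 41*(⅔) = 82/3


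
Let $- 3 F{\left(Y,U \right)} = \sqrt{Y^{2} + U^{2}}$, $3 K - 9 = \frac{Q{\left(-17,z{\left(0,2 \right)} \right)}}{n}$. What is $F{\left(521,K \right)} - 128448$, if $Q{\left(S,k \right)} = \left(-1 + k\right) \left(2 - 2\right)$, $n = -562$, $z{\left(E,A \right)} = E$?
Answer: $-128448 - \frac{5 \sqrt{10858}}{3} \approx -1.2862 \cdot 10^{5}$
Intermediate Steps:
$Q{\left(S,k \right)} = 0$ ($Q{\left(S,k \right)} = \left(-1 + k\right) 0 = 0$)
$K = 3$ ($K = 3 + \frac{0 \frac{1}{-562}}{3} = 3 + \frac{0 \left(- \frac{1}{562}\right)}{3} = 3 + \frac{1}{3} \cdot 0 = 3 + 0 = 3$)
$F{\left(Y,U \right)} = - \frac{\sqrt{U^{2} + Y^{2}}}{3}$ ($F{\left(Y,U \right)} = - \frac{\sqrt{Y^{2} + U^{2}}}{3} = - \frac{\sqrt{U^{2} + Y^{2}}}{3}$)
$F{\left(521,K \right)} - 128448 = - \frac{\sqrt{3^{2} + 521^{2}}}{3} - 128448 = - \frac{\sqrt{9 + 271441}}{3} - 128448 = - \frac{\sqrt{271450}}{3} - 128448 = - \frac{5 \sqrt{10858}}{3} - 128448 = -128448 - \frac{5 \sqrt{10858}}{3}$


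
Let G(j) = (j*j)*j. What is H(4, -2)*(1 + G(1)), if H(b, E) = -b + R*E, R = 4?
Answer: -24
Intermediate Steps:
H(b, E) = -b + 4*E
G(j) = j³ (G(j) = j²*j = j³)
H(4, -2)*(1 + G(1)) = (-1*4 + 4*(-2))*(1 + 1³) = (-4 - 8)*(1 + 1) = -12*2 = -24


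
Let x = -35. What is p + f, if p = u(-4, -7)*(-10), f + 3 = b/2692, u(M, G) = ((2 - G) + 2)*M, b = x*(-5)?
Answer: 1176579/2692 ≈ 437.06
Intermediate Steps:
b = 175 (b = -35*(-5) = 175)
u(M, G) = M*(4 - G) (u(M, G) = (4 - G)*M = M*(4 - G))
f = -7901/2692 (f = -3 + 175/2692 = -7901/2692 ≈ -2.9350)
p = 440 (p = -4*(4 - 1*(-7))*(-10) = -4*(4 + 7)*(-10) = -4*11*(-10) = -44*(-10) = 440)
p + f = 440 - 7901/2692 = 1176579/2692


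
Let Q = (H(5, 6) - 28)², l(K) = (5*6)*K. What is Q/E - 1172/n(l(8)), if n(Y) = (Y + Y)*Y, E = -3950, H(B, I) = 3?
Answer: -383147/2275200 ≈ -0.16840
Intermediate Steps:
l(K) = 30*K
Q = 625 (Q = (3 - 28)² = (-25)² = 625)
n(Y) = 2*Y² (n(Y) = (2*Y)*Y = 2*Y²)
Q/E - 1172/n(l(8)) = 625/(-3950) - 1172/(2*(30*8)²) = 625*(-1/3950) - 1172/(2*240²) = -25/158 - 1172/(2*57600) = -25/158 - 1172/115200 = -25/158 - 1172*1/115200 = -25/158 - 293/28800 = -383147/2275200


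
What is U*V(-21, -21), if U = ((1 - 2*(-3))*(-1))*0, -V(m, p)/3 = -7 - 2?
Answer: 0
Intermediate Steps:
V(m, p) = 27 (V(m, p) = -3*(-7 - 2) = -3*(-9) = 27)
U = 0 (U = ((1 + 6)*(-1))*0 = (7*(-1))*0 = -7*0 = 0)
U*V(-21, -21) = 0*27 = 0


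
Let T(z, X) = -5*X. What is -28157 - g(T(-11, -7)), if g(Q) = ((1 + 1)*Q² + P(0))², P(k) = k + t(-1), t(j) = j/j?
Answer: -6035558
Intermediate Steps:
t(j) = 1
P(k) = 1 + k (P(k) = k + 1 = 1 + k)
g(Q) = (1 + 2*Q²)² (g(Q) = ((1 + 1)*Q² + (1 + 0))² = (2*Q² + 1)² = (1 + 2*Q²)²)
-28157 - g(T(-11, -7)) = -28157 - (1 + 2*(-5*(-7))²)² = -28157 - (1 + 2*35²)² = -28157 - (1 + 2*1225)² = -28157 - (1 + 2450)² = -28157 - 1*2451² = -28157 - 1*6007401 = -28157 - 6007401 = -6035558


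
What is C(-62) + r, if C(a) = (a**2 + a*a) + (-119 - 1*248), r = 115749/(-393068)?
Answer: 2877535079/393068 ≈ 7320.7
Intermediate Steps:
r = -115749/393068 (r = 115749*(-1/393068) = -115749/393068 ≈ -0.29448)
C(a) = -367 + 2*a**2 (C(a) = (a**2 + a**2) + (-119 - 248) = 2*a**2 - 367 = -367 + 2*a**2)
C(-62) + r = (-367 + 2*(-62)**2) - 115749/393068 = (-367 + 2*3844) - 115749/393068 = (-367 + 7688) - 115749/393068 = 7321 - 115749/393068 = 2877535079/393068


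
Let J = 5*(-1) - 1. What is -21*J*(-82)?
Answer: -10332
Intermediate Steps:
J = -6 (J = -5 - 1 = -6)
-21*J*(-82) = -(-126)*(-82) = -21*492 = -10332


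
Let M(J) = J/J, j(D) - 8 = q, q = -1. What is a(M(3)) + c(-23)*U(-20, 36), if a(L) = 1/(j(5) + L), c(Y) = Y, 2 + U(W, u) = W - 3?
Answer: 4601/8 ≈ 575.13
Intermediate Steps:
U(W, u) = -5 + W (U(W, u) = -2 + (W - 3) = -2 + (-3 + W) = -5 + W)
j(D) = 7 (j(D) = 8 - 1 = 7)
M(J) = 1
a(L) = 1/(7 + L)
a(M(3)) + c(-23)*U(-20, 36) = 1/(7 + 1) - 23*(-5 - 20) = 1/8 - 23*(-25) = ⅛ + 575 = 4601/8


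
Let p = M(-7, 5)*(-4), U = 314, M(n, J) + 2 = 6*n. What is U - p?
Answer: 138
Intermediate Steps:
M(n, J) = -2 + 6*n
p = 176 (p = (-2 + 6*(-7))*(-4) = (-2 - 42)*(-4) = -44*(-4) = 176)
U - p = 314 - 1*176 = 314 - 176 = 138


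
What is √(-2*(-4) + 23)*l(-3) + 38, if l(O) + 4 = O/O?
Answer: 38 - 3*√31 ≈ 21.297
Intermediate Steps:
l(O) = -3 (l(O) = -4 + O/O = -4 + 1 = -3)
√(-2*(-4) + 23)*l(-3) + 38 = √(-2*(-4) + 23)*(-3) + 38 = √(8 + 23)*(-3) + 38 = √31*(-3) + 38 = -3*√31 + 38 = 38 - 3*√31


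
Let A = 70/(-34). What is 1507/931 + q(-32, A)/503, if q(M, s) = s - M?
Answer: 13360236/7960981 ≈ 1.6782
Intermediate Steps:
A = -35/17 (A = 70*(-1/34) = -35/17 ≈ -2.0588)
1507/931 + q(-32, A)/503 = 1507/931 + (-35/17 - 1*(-32))/503 = 1507*(1/931) + (-35/17 + 32)*(1/503) = 1507/931 + (509/17)*(1/503) = 1507/931 + 509/8551 = 13360236/7960981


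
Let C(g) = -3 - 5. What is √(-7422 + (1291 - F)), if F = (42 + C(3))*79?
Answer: I*√8817 ≈ 93.899*I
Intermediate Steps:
C(g) = -8
F = 2686 (F = (42 - 8)*79 = 34*79 = 2686)
√(-7422 + (1291 - F)) = √(-7422 + (1291 - 1*2686)) = √(-7422 + (1291 - 2686)) = √(-7422 - 1395) = √(-8817) = I*√8817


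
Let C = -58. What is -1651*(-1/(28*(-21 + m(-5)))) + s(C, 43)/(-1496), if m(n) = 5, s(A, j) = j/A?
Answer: -8952169/2429504 ≈ -3.6848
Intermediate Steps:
-1651*(-1/(28*(-21 + m(-5)))) + s(C, 43)/(-1496) = -1651*(-1/(28*(-21 + 5))) + (43/(-58))/(-1496) = -1651/((-16*(-28))) + (43*(-1/58))*(-1/1496) = -1651/448 - 43/58*(-1/1496) = -1651*1/448 + 43/86768 = -1651/448 + 43/86768 = -8952169/2429504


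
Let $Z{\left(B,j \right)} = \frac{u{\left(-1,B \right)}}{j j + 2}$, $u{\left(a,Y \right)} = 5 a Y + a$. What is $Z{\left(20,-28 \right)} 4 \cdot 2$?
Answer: $- \frac{404}{393} \approx -1.028$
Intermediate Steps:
$u{\left(a,Y \right)} = a + 5 Y a$ ($u{\left(a,Y \right)} = 5 Y a + a = a + 5 Y a$)
$Z{\left(B,j \right)} = \frac{-1 - 5 B}{2 + j^{2}}$ ($Z{\left(B,j \right)} = \frac{\left(-1\right) \left(1 + 5 B\right)}{j j + 2} = \frac{-1 - 5 B}{j^{2} + 2} = \frac{-1 - 5 B}{2 + j^{2}}$)
$Z{\left(20,-28 \right)} 4 \cdot 2 = \frac{-1 - 100}{2 + \left(-28\right)^{2}} \cdot 4 \cdot 2 = \frac{-1 - 100}{2 + 784} \cdot 8 = \frac{1}{786} \left(-101\right) 8 = \left(- \frac{101}{786}\right) 8 = - \frac{404}{393}$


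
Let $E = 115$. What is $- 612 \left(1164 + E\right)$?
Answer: $-782748$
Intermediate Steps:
$- 612 \left(1164 + E\right) = - 612 \left(1164 + 115\right) = \left(-612\right) 1279 = -782748$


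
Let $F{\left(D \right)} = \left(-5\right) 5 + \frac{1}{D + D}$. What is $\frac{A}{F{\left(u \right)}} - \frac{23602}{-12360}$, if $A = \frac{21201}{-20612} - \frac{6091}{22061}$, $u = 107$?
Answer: $\frac{819117400068023}{417545589502340} \approx 1.9617$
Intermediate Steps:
$F{\left(D \right)} = -25 + \frac{1}{2 D}$
$A = - \frac{593262953}{454721332}$ ($A = 21201 \left(- \frac{1}{20612}\right) - \frac{6091}{22061} = - \frac{21201}{20612} - \frac{6091}{22061} = - \frac{593262953}{454721332} \approx -1.3047$)
$\frac{A}{F{\left(u \right)}} - \frac{23602}{-12360} = - \frac{593262953}{454721332 \left(-25 + \frac{1}{2 \cdot 107}\right)} - \frac{23602}{-12360} = - \frac{593262953}{454721332 \left(-25 + \frac{1}{2} \cdot \frac{1}{107}\right)} - - \frac{11801}{6180} = - \frac{593262953}{454721332 \left(-25 + \frac{1}{214}\right)} + \frac{11801}{6180} = - \frac{593262953}{454721332 \left(- \frac{5349}{214}\right)} + \frac{11801}{6180} = \left(- \frac{593262953}{454721332}\right) \left(- \frac{214}{5349}\right) + \frac{11801}{6180} = \frac{63479135971}{1216152202434} + \frac{11801}{6180} = \frac{819117400068023}{417545589502340}$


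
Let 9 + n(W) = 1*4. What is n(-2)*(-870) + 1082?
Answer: 5432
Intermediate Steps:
n(W) = -5 (n(W) = -9 + 1*4 = -9 + 4 = -5)
n(-2)*(-870) + 1082 = -5*(-870) + 1082 = 4350 + 1082 = 5432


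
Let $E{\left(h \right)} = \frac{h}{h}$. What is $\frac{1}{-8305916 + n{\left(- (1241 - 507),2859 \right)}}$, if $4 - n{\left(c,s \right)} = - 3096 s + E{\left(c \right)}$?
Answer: $\frac{1}{545551} \approx 1.833 \cdot 10^{-6}$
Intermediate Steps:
$E{\left(h \right)} = 1$
$n{\left(c,s \right)} = 3 + 3096 s$ ($n{\left(c,s \right)} = 4 - \left(- 3096 s + 1\right) = 4 - \left(1 - 3096 s\right) = 4 + \left(-1 + 3096 s\right) = 3 + 3096 s$)
$\frac{1}{-8305916 + n{\left(- (1241 - 507),2859 \right)}} = \frac{1}{-8305916 + \left(3 + 3096 \cdot 2859\right)} = \frac{1}{-8305916 + \left(3 + 8851464\right)} = \frac{1}{-8305916 + 8851467} = \frac{1}{545551}$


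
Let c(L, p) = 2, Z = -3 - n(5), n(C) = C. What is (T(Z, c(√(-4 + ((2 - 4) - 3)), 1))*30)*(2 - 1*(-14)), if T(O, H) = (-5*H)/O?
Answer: 600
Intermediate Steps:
Z = -8 (Z = -3 - 1*5 = -3 - 5 = -8)
T(O, H) = -5*H/O
(T(Z, c(√(-4 + ((2 - 4) - 3)), 1))*30)*(2 - 1*(-14)) = (-5*2/(-8)*30)*(2 - 1*(-14)) = (-5*2*(-⅛)*30)*(2 + 14) = ((5/4)*30)*16 = (75/2)*16 = 600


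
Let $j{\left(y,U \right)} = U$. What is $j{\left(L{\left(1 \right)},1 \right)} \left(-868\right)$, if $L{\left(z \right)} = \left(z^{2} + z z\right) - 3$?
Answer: $-868$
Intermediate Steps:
$L{\left(z \right)} = -3 + 2 z^{2}$ ($L{\left(z \right)} = \left(z^{2} + z^{2}\right) - 3 = 2 z^{2} - 3 = -3 + 2 z^{2}$)
$j{\left(L{\left(1 \right)},1 \right)} \left(-868\right) = 1 \left(-868\right) = -868$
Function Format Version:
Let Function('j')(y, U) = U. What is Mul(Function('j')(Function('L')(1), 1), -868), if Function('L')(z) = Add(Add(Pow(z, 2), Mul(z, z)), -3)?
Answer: -868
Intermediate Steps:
Function('L')(z) = Add(-3, Mul(2, Pow(z, 2))) (Function('L')(z) = Add(Add(Pow(z, 2), Pow(z, 2)), -3) = Add(Mul(2, Pow(z, 2)), -3) = Add(-3, Mul(2, Pow(z, 2))))
Mul(Function('j')(Function('L')(1), 1), -868) = Mul(1, -868) = -868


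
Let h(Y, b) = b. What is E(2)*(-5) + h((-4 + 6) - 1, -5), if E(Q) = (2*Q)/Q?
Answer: -15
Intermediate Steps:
E(Q) = 2
E(2)*(-5) + h((-4 + 6) - 1, -5) = 2*(-5) - 5 = -10 - 5 = -15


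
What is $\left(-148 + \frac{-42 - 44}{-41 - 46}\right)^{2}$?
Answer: $\frac{163584100}{7569} \approx 21612.0$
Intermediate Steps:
$\left(-148 + \frac{-42 - 44}{-41 - 46}\right)^{2} = \left(-148 - \frac{86}{-87}\right)^{2} = \left(-148 - - \frac{86}{87}\right)^{2} = \left(-148 + \frac{86}{87}\right)^{2} = \left(- \frac{12790}{87}\right)^{2} = \frac{163584100}{7569}$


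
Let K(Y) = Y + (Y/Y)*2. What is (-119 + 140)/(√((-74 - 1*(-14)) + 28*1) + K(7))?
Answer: 189/113 - 84*I*√2/113 ≈ 1.6726 - 1.0513*I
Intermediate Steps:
K(Y) = 2 + Y (K(Y) = Y + 1*2 = Y + 2 = 2 + Y)
(-119 + 140)/(√((-74 - 1*(-14)) + 28*1) + K(7)) = (-119 + 140)/(√((-74 - 1*(-14)) + 28*1) + (2 + 7)) = 21/(√((-74 + 14) + 28) + 9) = 21/(√(-60 + 28) + 9) = 21/(√(-32) + 9) = 21/(4*I*√2 + 9) = 21/(9 + 4*I*√2)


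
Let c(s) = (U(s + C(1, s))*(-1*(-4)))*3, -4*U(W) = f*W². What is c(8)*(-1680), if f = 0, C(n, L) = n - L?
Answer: 0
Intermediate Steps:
U(W) = 0 (U(W) = -0*W² = -¼*0 = 0)
c(s) = 0 (c(s) = (0*(-1*(-4)))*3 = (0*4)*3 = 0*3 = 0)
c(8)*(-1680) = 0*(-1680) = 0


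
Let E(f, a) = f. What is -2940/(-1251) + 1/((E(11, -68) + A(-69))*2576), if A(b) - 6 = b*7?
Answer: 1176407263/500573472 ≈ 2.3501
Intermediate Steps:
A(b) = 6 + 7*b (A(b) = 6 + b*7 = 6 + 7*b)
-2940/(-1251) + 1/((E(11, -68) + A(-69))*2576) = -2940/(-1251) + 1/((11 + (6 + 7*(-69)))*2576) = -2940*(-1/1251) + (1/2576)/(11 + (6 - 483)) = 980/417 + (1/2576)/(11 - 477) = 980/417 + (1/2576)/(-466) = 980/417 - 1/466*1/2576 = 980/417 - 1/1200416 = 1176407263/500573472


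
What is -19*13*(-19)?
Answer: 4693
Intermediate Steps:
-19*13*(-19) = -247*(-19) = 4693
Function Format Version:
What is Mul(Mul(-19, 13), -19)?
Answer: 4693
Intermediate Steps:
Mul(Mul(-19, 13), -19) = Mul(-247, -19) = 4693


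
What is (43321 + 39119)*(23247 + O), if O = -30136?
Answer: -567929160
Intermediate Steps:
(43321 + 39119)*(23247 + O) = (43321 + 39119)*(23247 - 30136) = 82440*(-6889) = -567929160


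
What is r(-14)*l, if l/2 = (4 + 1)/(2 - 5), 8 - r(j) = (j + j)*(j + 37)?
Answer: -6520/3 ≈ -2173.3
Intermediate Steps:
r(j) = 8 - 2*j*(37 + j) (r(j) = 8 - (j + j)*(j + 37) = 8 - 2*j*(37 + j))
l = -10/3 (l = 2*((4 + 1)/(2 - 5)) = 2*(5/(-3)) = 2*(5*(-⅓)) = 2*(-5/3) = -10/3 ≈ -3.3333)
r(-14)*l = (8 - 74*(-14) - 2*(-14)²)*(-10/3) = (8 + 1036 - 2*196)*(-10/3) = (8 + 1036 - 392)*(-10/3) = 652*(-10/3) = -6520/3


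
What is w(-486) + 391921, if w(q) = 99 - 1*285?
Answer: 391735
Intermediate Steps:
w(q) = -186 (w(q) = 99 - 285 = -186)
w(-486) + 391921 = -186 + 391921 = 391735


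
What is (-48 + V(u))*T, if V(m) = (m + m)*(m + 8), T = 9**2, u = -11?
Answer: 1458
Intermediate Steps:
T = 81
V(m) = 2*m*(8 + m) (V(m) = (2*m)*(8 + m) = 2*m*(8 + m))
(-48 + V(u))*T = (-48 + 2*(-11)*(8 - 11))*81 = (-48 + 2*(-11)*(-3))*81 = (-48 + 66)*81 = 18*81 = 1458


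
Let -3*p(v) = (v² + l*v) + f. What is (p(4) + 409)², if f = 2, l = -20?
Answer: 1661521/9 ≈ 1.8461e+5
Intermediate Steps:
p(v) = -⅔ - v²/3 + 20*v/3 (p(v) = -((v² - 20*v) + 2)/3 = -(2 + v² - 20*v)/3 = -⅔ - v²/3 + 20*v/3)
(p(4) + 409)² = ((-⅔ - ⅓*4² + (20/3)*4) + 409)² = ((-⅔ - ⅓*16 + 80/3) + 409)² = ((-⅔ - 16/3 + 80/3) + 409)² = (62/3 + 409)² = (1289/3)² = 1661521/9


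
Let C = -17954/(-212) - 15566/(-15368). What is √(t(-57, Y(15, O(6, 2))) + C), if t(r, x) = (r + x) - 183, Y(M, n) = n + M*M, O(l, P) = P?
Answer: √3014464744741/203626 ≈ 8.5265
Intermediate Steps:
Y(M, n) = n + M²
C = 34902133/407252 (C = -17954*(-1/212) - 15566*(-1/15368) = 8977/106 + 7783/7684 = 34902133/407252 ≈ 85.702)
t(r, x) = -183 + r + x
√(t(-57, Y(15, O(6, 2))) + C) = √((-183 - 57 + (2 + 15²)) + 34902133/407252) = √((-183 - 57 + (2 + 225)) + 34902133/407252) = √((-183 - 57 + 227) + 34902133/407252) = √(-13 + 34902133/407252) = √(29607857/407252) = √3014464744741/203626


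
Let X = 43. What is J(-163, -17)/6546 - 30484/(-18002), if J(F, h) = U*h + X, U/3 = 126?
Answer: 42320749/58920546 ≈ 0.71827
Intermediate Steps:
U = 378 (U = 3*126 = 378)
J(F, h) = 43 + 378*h (J(F, h) = 378*h + 43 = 43 + 378*h)
J(-163, -17)/6546 - 30484/(-18002) = (43 + 378*(-17))/6546 - 30484/(-18002) = (43 - 6426)*(1/6546) - 30484*(-1/18002) = -6383*1/6546 + 15242/9001 = -6383/6546 + 15242/9001 = 42320749/58920546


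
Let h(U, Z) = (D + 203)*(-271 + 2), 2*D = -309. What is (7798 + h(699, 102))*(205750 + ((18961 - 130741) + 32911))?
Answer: -1331869857/2 ≈ -6.6593e+8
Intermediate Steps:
D = -309/2 (D = (½)*(-309) = -309/2 ≈ -154.50)
h(U, Z) = -26093/2 (h(U, Z) = (-309/2 + 203)*(-271 + 2) = (97/2)*(-269) = -26093/2)
(7798 + h(699, 102))*(205750 + ((18961 - 130741) + 32911)) = (7798 - 26093/2)*(205750 + ((18961 - 130741) + 32911)) = -10497*(205750 + (-111780 + 32911))/2 = -10497*(205750 - 78869)/2 = -10497/2*126881 = -1331869857/2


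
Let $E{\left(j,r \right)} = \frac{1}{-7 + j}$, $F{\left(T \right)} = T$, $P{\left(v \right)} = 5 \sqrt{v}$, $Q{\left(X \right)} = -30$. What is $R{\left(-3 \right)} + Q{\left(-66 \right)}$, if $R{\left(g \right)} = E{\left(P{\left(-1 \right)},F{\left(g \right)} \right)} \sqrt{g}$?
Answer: $-30 - \frac{i \sqrt{3} \left(7 + 5 i\right)}{74} \approx -29.883 - 0.16384 i$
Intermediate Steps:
$R{\left(g \right)} = \frac{\sqrt{g} \left(-7 - 5 i\right)}{74}$ ($R{\left(g \right)} = \frac{\sqrt{g}}{-7 + 5 \sqrt{-1}} = \frac{\sqrt{g}}{-7 + 5 i} = \frac{-7 - 5 i}{74} \sqrt{g} = \frac{\sqrt{g} \left(-7 - 5 i\right)}{74}$)
$R{\left(-3 \right)} + Q{\left(-66 \right)} = \frac{\sqrt{-3} \left(-7 - 5 i\right)}{74} - 30 = \frac{i \sqrt{3} \left(-7 - 5 i\right)}{74} - 30 = -30 + \frac{i \sqrt{3} \left(-7 - 5 i\right)}{74}$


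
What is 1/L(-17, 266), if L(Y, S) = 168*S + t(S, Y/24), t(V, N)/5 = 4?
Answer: 1/44708 ≈ 2.2367e-5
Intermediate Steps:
t(V, N) = 20 (t(V, N) = 5*4 = 20)
L(Y, S) = 20 + 168*S (L(Y, S) = 168*S + 20 = 20 + 168*S)
1/L(-17, 266) = 1/(20 + 168*266) = 1/(20 + 44688) = 1/44708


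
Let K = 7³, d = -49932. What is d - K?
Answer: -50275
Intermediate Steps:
K = 343
d - K = -49932 - 1*343 = -49932 - 343 = -50275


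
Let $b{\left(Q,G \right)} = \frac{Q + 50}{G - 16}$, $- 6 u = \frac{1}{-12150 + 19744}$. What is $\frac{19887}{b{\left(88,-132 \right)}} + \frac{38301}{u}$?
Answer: $- \frac{40138866118}{23} \approx -1.7452 \cdot 10^{9}$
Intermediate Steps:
$u = - \frac{1}{45564}$ ($u = - \frac{1}{6 \left(-12150 + 19744\right)} = - \frac{1}{6 \cdot 7594} = \left(- \frac{1}{6}\right) \frac{1}{7594} = - \frac{1}{45564} \approx -2.1947 \cdot 10^{-5}$)
$b{\left(Q,G \right)} = \frac{50 + Q}{-16 + G}$
$\frac{19887}{b{\left(88,-132 \right)}} + \frac{38301}{u} = \frac{19887}{\frac{1}{-16 - 132} \left(50 + 88\right)} + \frac{38301}{- \frac{1}{45564}} = \frac{19887}{\frac{1}{-148} \cdot 138} + 38301 \left(-45564\right) = \frac{19887}{\left(- \frac{1}{148}\right) 138} - 1745146764 = \frac{19887}{- \frac{69}{74}} - 1745146764 = 19887 \left(- \frac{74}{69}\right) - 1745146764 = - \frac{490546}{23} - 1745146764 = - \frac{40138866118}{23}$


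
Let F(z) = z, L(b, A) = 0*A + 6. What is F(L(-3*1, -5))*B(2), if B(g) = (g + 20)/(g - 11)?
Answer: -44/3 ≈ -14.667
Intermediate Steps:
L(b, A) = 6 (L(b, A) = 0 + 6 = 6)
B(g) = (20 + g)/(-11 + g)
F(L(-3*1, -5))*B(2) = 6*((20 + 2)/(-11 + 2)) = 6*(22/(-9)) = 6*(-1/9*22) = 6*(-22/9) = -44/3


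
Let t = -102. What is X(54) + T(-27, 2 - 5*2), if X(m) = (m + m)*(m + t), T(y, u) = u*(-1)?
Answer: -5176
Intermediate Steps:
T(y, u) = -u
X(m) = 2*m*(-102 + m) (X(m) = (m + m)*(m - 102) = (2*m)*(-102 + m) = 2*m*(-102 + m))
X(54) + T(-27, 2 - 5*2) = 2*54*(-102 + 54) - (2 - 5*2) = 2*54*(-48) - (2 - 10) = -5184 - 1*(-8) = -5184 + 8 = -5176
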